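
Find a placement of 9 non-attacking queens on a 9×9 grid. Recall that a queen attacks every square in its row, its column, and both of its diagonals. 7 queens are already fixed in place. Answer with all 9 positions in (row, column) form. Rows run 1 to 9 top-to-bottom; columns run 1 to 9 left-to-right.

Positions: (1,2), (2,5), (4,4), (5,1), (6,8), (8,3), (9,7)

Row 3: attacked by (1,2)→{2,4}; (2,5)→{4,5,6}; (4,4)→{3,4,5}; (5,1)→{1,3}; (6,8)→{5,8}; (8,3)→{3,8}; (9,7)→{1,7}. Safe: 9. Place at column 9.
Row 7: attacked by (1,2)→{2,8}; (2,5)→{5}; (3,9)→{5,9}; (4,4)→{1,4,7}; (5,1)→{1,3}; (6,8)→{7,8,9}; (8,3)→{2,3,4}; (9,7)→{5,7,9}. Safe: 6. Place at column 6.
Columns [2, 5, 9, 4, 1, 8, 6, 3, 7], r−c [-1, -3, -6, 0, 4, -2, 1, 5, 2], r+c [3, 7, 12, 8, 6, 14, 13, 11, 16] are all distinct, so no two queens attack.

(1,2) (2,5) (3,9) (4,4) (5,1) (6,8) (7,6) (8,3) (9,7)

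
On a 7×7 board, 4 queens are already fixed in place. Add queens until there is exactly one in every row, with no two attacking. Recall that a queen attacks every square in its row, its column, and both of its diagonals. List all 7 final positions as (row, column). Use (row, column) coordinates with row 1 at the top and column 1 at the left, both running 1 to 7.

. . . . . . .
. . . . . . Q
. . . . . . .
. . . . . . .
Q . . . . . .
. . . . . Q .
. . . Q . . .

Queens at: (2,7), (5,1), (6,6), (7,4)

Row 1: attacked by (2,7)→{6,7}; (5,1)→{1,5}; (6,6)→{1,6}; (7,4)→{4}. Safe: 2, 3. Place at column 2.
Row 3: attacked by (1,2)→{2,4}; (2,7)→{6,7}; (5,1)→{1,3}; (6,6)→{3,6}; (7,4)→{4}. Safe: 5. Place at column 5.
Row 4: attacked by (1,2)→{2,5}; (2,7)→{5,7}; (3,5)→{4,5,6}; (5,1)→{1,2}; (6,6)→{4,6}; (7,4)→{1,4,7}. Safe: 3. Place at column 3.
Columns [2, 7, 5, 3, 1, 6, 4], r−c [-1, -5, -2, 1, 4, 0, 3], r+c [3, 9, 8, 7, 6, 12, 11] are all distinct, so no two queens attack.

(1,2) (2,7) (3,5) (4,3) (5,1) (6,6) (7,4)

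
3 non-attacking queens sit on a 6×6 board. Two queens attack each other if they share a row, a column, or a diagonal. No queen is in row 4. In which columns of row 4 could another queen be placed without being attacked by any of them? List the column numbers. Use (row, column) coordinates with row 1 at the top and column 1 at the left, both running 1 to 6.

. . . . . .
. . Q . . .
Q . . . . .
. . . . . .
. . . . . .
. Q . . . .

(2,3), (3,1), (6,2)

(2,3) attacks row 4 at column 3 and diagonals 1, 5.
(3,1) attacks row 4 at column 1 and diagonals 2.
(6,2) attacks row 4 at column 2 and diagonals 4.
Attacked columns: {1, 2, 3, 4, 5}. Safe: {6}.

columns 6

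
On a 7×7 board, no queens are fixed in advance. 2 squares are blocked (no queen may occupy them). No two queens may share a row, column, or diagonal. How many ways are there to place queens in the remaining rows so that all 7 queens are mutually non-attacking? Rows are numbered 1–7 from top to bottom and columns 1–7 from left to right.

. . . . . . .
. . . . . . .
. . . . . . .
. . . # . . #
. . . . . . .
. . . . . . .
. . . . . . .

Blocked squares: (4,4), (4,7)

26

Branch on row 1: col 1 → 3; col 2 → 3; col 3 → 4; col 4 → 6; col 5 → 3; col 6 → 3; col 7 → 4.
Sum: 3 + 3 + 4 + 6 + 3 + 3 + 4 = 26.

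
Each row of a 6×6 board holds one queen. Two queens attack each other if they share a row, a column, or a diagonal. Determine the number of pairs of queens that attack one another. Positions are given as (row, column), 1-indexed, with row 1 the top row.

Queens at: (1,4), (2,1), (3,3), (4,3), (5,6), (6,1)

4

Same column: (2,1)–(6,1) (column 1); (3,3)–(4,3) (column 3).
Same diagonal: (2,1)–(4,3) (|2−4| = |1−3| = 2); (4,3)–(6,1) (|4−6| = |3−1| = 2).
Total attacking pairs: 4.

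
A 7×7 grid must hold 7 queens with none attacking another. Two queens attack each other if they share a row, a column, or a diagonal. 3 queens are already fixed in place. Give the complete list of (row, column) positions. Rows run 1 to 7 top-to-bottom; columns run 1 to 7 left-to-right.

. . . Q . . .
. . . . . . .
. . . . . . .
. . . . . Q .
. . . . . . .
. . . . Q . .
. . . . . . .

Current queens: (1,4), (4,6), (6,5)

Row 2: attacked by (1,4)→{3,4,5}; (4,6)→{4,6}; (6,5)→{1,5}. Safe: 2, 7. Place at column 7.
Row 3: attacked by (1,4)→{2,4,6}; (2,7)→{6,7}; (4,6)→{5,6,7}; (6,5)→{2,5}. Safe: 1, 3. Place at column 3.
Row 5: attacked by (1,4)→{4}; (2,7)→{4,7}; (3,3)→{1,3,5}; (4,6)→{5,6,7}; (6,5)→{4,5,6}. Safe: 2. Place at column 2.
Row 7: attacked by (1,4)→{4}; (2,7)→{2,7}; (3,3)→{3,7}; (4,6)→{3,6}; (5,2)→{2,4}; (6,5)→{4,5,6}. Safe: 1. Place at column 1.
Columns [4, 7, 3, 6, 2, 5, 1], r−c [-3, -5, 0, -2, 3, 1, 6], r+c [5, 9, 6, 10, 7, 11, 8] are all distinct, so no two queens attack.

(1,4) (2,7) (3,3) (4,6) (5,2) (6,5) (7,1)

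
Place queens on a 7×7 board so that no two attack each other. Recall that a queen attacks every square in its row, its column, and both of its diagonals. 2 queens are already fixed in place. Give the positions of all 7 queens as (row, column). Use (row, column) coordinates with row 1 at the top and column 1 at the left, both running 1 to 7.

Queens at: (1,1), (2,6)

Row 3: attacked by (1,1)→{1,3}; (2,6)→{5,6,7}. Safe: 2, 4. Place at column 4.
Row 4: attacked by (1,1)→{1,4}; (2,6)→{4,6}; (3,4)→{3,4,5}. Safe: 2, 7. Place at column 2.
Row 5: attacked by (1,1)→{1,5}; (2,6)→{3,6}; (3,4)→{2,4,6}; (4,2)→{1,2,3}. Safe: 7. Place at column 7.
Row 6: attacked by (1,1)→{1,6}; (2,6)→{2,6}; (3,4)→{1,4,7}; (4,2)→{2,4}; (5,7)→{6,7}. Safe: 3, 5. Place at column 5.
Row 7: attacked by (1,1)→{1,7}; (2,6)→{1,6}; (3,4)→{4}; (4,2)→{2,5}; (5,7)→{5,7}; (6,5)→{4,5,6}. Safe: 3. Place at column 3.
Columns [1, 6, 4, 2, 7, 5, 3], r−c [0, -4, -1, 2, -2, 1, 4], r+c [2, 8, 7, 6, 12, 11, 10] are all distinct, so no two queens attack.

(1,1) (2,6) (3,4) (4,2) (5,7) (6,5) (7,3)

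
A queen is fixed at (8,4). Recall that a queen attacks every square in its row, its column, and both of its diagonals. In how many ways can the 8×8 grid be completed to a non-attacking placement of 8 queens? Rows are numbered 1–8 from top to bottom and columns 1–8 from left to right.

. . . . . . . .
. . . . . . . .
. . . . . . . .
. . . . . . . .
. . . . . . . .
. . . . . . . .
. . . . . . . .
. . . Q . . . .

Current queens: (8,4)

Branch on row 1: col 1 → 1; col 2 → 3; col 3 → 3; col 5 → 3; col 6 → 4; col 7 → 3; col 8 → 1.
Sum: 1 + 3 + 3 + 3 + 4 + 3 + 1 = 18.

18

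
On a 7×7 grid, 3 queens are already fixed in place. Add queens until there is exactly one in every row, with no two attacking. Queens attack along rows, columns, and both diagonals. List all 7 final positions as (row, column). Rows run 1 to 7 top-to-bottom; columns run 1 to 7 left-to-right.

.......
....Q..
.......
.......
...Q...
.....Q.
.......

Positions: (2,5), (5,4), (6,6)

Row 1: attacked by (2,5)→{4,5,6}; (5,4)→{4}; (6,6)→{1,6}. Safe: 2, 3, 7. Place at column 3.
Row 3: attacked by (1,3)→{1,3,5}; (2,5)→{4,5,6}; (5,4)→{2,4,6}; (6,6)→{3,6}. Safe: 7. Place at column 7.
Row 4: attacked by (1,3)→{3,6}; (2,5)→{3,5,7}; (3,7)→{6,7}; (5,4)→{3,4,5}; (6,6)→{4,6}. Safe: 1, 2. Place at column 2.
Row 7: attacked by (1,3)→{3}; (2,5)→{5}; (3,7)→{3,7}; (4,2)→{2,5}; (5,4)→{2,4,6}; (6,6)→{5,6,7}. Safe: 1. Place at column 1.
Columns [3, 5, 7, 2, 4, 6, 1], r−c [-2, -3, -4, 2, 1, 0, 6], r+c [4, 7, 10, 6, 9, 12, 8] are all distinct, so no two queens attack.

(1,3) (2,5) (3,7) (4,2) (5,4) (6,6) (7,1)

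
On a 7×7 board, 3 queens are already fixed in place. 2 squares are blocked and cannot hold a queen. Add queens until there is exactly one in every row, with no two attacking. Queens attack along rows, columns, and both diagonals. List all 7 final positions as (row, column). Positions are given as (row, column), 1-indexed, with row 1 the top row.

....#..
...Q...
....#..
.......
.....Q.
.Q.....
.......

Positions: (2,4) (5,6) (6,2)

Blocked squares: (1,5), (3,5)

(1,1) (2,4) (3,7) (4,3) (5,6) (6,2) (7,5)

Row 1: attacked by (2,4)→{3,4,5}; (5,6)→{2,6}; (6,2)→{2,7}. Blocked: 5. Safe: 1. Place at column 1.
Row 3: attacked by (1,1)→{1,3}; (2,4)→{3,4,5}; (5,6)→{4,6}; (6,2)→{2,5}. Blocked: 5. Safe: 7. Place at column 7.
Row 4: attacked by (1,1)→{1,4}; (2,4)→{2,4,6}; (3,7)→{6,7}; (5,6)→{5,6,7}; (6,2)→{2,4}. Safe: 3. Place at column 3.
Row 7: attacked by (1,1)→{1,7}; (2,4)→{4}; (3,7)→{3,7}; (4,3)→{3,6}; (5,6)→{4,6}; (6,2)→{1,2,3}. Safe: 5. Place at column 5.
Columns [1, 4, 7, 3, 6, 2, 5], r−c [0, -2, -4, 1, -1, 4, 2], r+c [2, 6, 10, 7, 11, 8, 12] are all distinct, so no two queens attack.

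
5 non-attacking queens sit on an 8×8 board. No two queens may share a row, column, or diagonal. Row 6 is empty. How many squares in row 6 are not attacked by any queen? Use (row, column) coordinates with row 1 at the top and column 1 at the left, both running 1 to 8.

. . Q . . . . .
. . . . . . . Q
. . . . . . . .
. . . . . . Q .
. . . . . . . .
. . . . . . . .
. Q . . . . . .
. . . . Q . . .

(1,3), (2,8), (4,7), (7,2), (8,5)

1

(1,3) attacks row 6 at column 3 and diagonals 8.
(2,8) attacks row 6 at column 8 and diagonals 4.
(4,7) attacks row 6 at column 7 and diagonals 5.
(7,2) attacks row 6 at column 2 and diagonals 1, 3.
(8,5) attacks row 6 at column 5 and diagonals 3, 7.
Attacked columns: {1, 2, 3, 4, 5, 7, 8}. Safe: {6}.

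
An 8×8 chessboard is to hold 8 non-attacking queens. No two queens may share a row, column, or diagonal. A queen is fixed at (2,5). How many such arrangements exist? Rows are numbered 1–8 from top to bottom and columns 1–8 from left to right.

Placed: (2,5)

Branch on row 1: col 1 → 1; col 2 → 2; col 3 → 4; col 7 → 1; col 8 → 0.
Sum: 1 + 2 + 4 + 1 + 0 = 8.

8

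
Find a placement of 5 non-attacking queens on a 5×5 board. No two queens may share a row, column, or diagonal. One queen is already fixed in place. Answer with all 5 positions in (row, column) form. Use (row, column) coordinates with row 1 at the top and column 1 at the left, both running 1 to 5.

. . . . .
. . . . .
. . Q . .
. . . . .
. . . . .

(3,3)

Row 1: attacked by (3,3)→{1,3,5}. Safe: 2, 4. Place at column 2.
Row 2: attacked by (1,2)→{1,2,3}; (3,3)→{2,3,4}. Safe: 5. Place at column 5.
Row 4: attacked by (1,2)→{2,5}; (2,5)→{3,5}; (3,3)→{2,3,4}. Safe: 1. Place at column 1.
Row 5: attacked by (1,2)→{2}; (2,5)→{2,5}; (3,3)→{1,3,5}; (4,1)→{1,2}. Safe: 4. Place at column 4.
Columns [2, 5, 3, 1, 4], r−c [-1, -3, 0, 3, 1], r+c [3, 7, 6, 5, 9] are all distinct, so no two queens attack.

(1,2) (2,5) (3,3) (4,1) (5,4)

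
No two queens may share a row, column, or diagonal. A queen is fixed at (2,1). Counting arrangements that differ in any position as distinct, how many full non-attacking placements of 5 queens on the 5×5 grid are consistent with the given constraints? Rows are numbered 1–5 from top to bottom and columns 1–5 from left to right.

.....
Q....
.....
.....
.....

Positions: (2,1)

2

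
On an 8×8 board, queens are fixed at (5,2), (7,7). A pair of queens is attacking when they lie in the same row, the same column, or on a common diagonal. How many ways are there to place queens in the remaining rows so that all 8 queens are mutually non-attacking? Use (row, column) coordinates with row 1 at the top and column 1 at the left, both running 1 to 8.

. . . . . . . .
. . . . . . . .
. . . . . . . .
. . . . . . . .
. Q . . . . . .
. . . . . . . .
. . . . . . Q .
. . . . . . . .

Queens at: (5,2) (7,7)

Branch on row 1: col 3 → 0; col 4 → 0; col 5 → 0; col 8 → 1.
Sum: 0 + 0 + 0 + 1 = 1.

1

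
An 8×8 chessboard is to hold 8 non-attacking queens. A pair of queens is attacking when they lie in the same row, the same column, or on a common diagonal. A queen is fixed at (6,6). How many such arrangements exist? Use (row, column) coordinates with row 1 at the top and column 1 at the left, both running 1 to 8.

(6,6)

4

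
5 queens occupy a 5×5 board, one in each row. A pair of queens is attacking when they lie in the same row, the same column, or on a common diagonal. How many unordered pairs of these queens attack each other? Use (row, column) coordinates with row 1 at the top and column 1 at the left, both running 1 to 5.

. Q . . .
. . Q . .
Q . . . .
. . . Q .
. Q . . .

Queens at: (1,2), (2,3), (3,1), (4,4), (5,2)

2

Same column: (1,2)–(5,2) (column 2).
Same diagonal: (1,2)–(2,3) (|1−2| = |2−3| = 1).
Total attacking pairs: 2.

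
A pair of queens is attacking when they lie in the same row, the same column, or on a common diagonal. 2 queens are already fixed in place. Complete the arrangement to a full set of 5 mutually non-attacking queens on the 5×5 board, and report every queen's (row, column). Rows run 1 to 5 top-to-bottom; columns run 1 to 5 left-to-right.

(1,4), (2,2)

(1,4) (2,2) (3,5) (4,3) (5,1)

Row 3: attacked by (1,4)→{2,4}; (2,2)→{1,2,3}. Safe: 5. Place at column 5.
Row 4: attacked by (1,4)→{1,4}; (2,2)→{2,4}; (3,5)→{4,5}. Safe: 3. Place at column 3.
Row 5: attacked by (1,4)→{4}; (2,2)→{2,5}; (3,5)→{3,5}; (4,3)→{2,3,4}. Safe: 1. Place at column 1.
Columns [4, 2, 5, 3, 1], r−c [-3, 0, -2, 1, 4], r+c [5, 4, 8, 7, 6] are all distinct, so no two queens attack.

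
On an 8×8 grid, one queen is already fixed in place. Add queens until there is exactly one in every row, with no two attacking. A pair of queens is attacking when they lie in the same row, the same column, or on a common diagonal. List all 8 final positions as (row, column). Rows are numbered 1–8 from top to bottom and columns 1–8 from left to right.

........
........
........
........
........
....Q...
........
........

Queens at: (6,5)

(1,8) (2,2) (3,4) (4,1) (5,7) (6,5) (7,3) (8,6)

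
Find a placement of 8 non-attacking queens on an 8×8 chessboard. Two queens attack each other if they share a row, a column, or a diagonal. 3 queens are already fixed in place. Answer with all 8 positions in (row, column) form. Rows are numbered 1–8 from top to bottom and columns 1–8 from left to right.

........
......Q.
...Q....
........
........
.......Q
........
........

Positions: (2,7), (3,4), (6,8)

(1,5) (2,7) (3,4) (4,1) (5,3) (6,8) (7,6) (8,2)

Row 1: attacked by (2,7)→{6,7,8}; (3,4)→{2,4,6}; (6,8)→{3,8}. Safe: 1, 5. Place at column 5.
Row 4: attacked by (1,5)→{2,5,8}; (2,7)→{5,7}; (3,4)→{3,4,5}; (6,8)→{6,8}. Safe: 1. Place at column 1.
Row 5: attacked by (1,5)→{1,5}; (2,7)→{4,7}; (3,4)→{2,4,6}; (4,1)→{1,2}; (6,8)→{7,8}. Safe: 3. Place at column 3.
Row 7: attacked by (1,5)→{5}; (2,7)→{2,7}; (3,4)→{4,8}; (4,1)→{1,4}; (5,3)→{1,3,5}; (6,8)→{7,8}. Safe: 6. Place at column 6.
Row 8: attacked by (1,5)→{5}; (2,7)→{1,7}; (3,4)→{4}; (4,1)→{1,5}; (5,3)→{3,6}; (6,8)→{6,8}; (7,6)→{5,6,7}. Safe: 2. Place at column 2.
Columns [5, 7, 4, 1, 3, 8, 6, 2], r−c [-4, -5, -1, 3, 2, -2, 1, 6], r+c [6, 9, 7, 5, 8, 14, 13, 10] are all distinct, so no two queens attack.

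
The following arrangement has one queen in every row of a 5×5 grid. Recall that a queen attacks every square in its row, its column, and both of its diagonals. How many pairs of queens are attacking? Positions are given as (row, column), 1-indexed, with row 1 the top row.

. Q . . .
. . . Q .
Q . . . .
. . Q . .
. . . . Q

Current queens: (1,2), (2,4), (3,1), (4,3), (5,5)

0

All columns are distinct and no two queens satisfy |Δrow| = |Δcol|, so no pair attacks.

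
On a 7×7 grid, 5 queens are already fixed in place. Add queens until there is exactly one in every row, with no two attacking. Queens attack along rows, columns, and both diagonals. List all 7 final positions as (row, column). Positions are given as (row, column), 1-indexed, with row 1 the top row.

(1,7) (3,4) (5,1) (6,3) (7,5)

Row 2: attacked by (1,7)→{6,7}; (3,4)→{3,4,5}; (5,1)→{1,4}; (6,3)→{3,7}; (7,5)→{5}. Safe: 2. Place at column 2.
Row 4: attacked by (1,7)→{4,7}; (2,2)→{2,4}; (3,4)→{3,4,5}; (5,1)→{1,2}; (6,3)→{1,3,5}; (7,5)→{2,5}. Safe: 6. Place at column 6.
Columns [7, 2, 4, 6, 1, 3, 5], r−c [-6, 0, -1, -2, 4, 3, 2], r+c [8, 4, 7, 10, 6, 9, 12] are all distinct, so no two queens attack.

(1,7) (2,2) (3,4) (4,6) (5,1) (6,3) (7,5)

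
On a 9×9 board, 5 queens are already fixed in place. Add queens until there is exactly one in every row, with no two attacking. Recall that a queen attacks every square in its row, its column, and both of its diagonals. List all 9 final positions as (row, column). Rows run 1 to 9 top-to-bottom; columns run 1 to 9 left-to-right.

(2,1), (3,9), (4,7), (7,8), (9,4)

(1,3) (2,1) (3,9) (4,7) (5,5) (6,2) (7,8) (8,6) (9,4)

Row 1: attacked by (2,1)→{1,2}; (3,9)→{7,9}; (4,7)→{4,7}; (7,8)→{2,8}; (9,4)→{4}. Safe: 3, 5, 6. Place at column 3.
Row 5: attacked by (1,3)→{3,7}; (2,1)→{1,4}; (3,9)→{7,9}; (4,7)→{6,7,8}; (7,8)→{6,8}; (9,4)→{4,8}. Safe: 2, 5. Place at column 5.
Row 6: attacked by (1,3)→{3,8}; (2,1)→{1,5}; (3,9)→{6,9}; (4,7)→{5,7,9}; (5,5)→{4,5,6}; (7,8)→{7,8,9}; (9,4)→{1,4,7}. Safe: 2. Place at column 2.
Row 8: attacked by (1,3)→{3}; (2,1)→{1,7}; (3,9)→{4,9}; (4,7)→{3,7}; (5,5)→{2,5,8}; (6,2)→{2,4}; (7,8)→{7,8,9}; (9,4)→{3,4,5}. Safe: 6. Place at column 6.
Columns [3, 1, 9, 7, 5, 2, 8, 6, 4], r−c [-2, 1, -6, -3, 0, 4, -1, 2, 5], r+c [4, 3, 12, 11, 10, 8, 15, 14, 13] are all distinct, so no two queens attack.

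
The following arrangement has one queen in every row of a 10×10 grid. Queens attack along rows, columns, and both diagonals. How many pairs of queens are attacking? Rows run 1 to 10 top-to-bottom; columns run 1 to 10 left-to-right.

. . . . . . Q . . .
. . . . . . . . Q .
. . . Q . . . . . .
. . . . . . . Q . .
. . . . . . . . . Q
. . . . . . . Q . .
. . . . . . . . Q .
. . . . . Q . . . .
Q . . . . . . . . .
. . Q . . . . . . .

4

Same column: (2,9)–(7,9) (column 9); (4,8)–(6,8) (column 8).
Same diagonal: (6,8)–(7,9) (|6−7| = |8−9| = 1); (6,8)–(8,6) (|6−8| = |8−6| = 2).
Total attacking pairs: 4.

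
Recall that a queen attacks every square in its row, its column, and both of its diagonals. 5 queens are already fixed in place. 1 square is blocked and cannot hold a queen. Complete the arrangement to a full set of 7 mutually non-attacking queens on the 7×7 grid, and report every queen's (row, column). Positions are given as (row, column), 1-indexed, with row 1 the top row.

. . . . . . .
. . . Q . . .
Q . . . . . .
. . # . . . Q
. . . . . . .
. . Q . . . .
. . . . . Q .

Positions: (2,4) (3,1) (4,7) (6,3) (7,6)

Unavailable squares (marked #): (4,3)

Row 1: attacked by (2,4)→{3,4,5}; (3,1)→{1,3}; (4,7)→{4,7}; (6,3)→{3}; (7,6)→{6}. Safe: 2. Place at column 2.
Row 5: attacked by (1,2)→{2,6}; (2,4)→{1,4,7}; (3,1)→{1,3}; (4,7)→{6,7}; (6,3)→{2,3,4}; (7,6)→{4,6}. Safe: 5. Place at column 5.
Columns [2, 4, 1, 7, 5, 3, 6], r−c [-1, -2, 2, -3, 0, 3, 1], r+c [3, 6, 4, 11, 10, 9, 13] are all distinct, so no two queens attack.

(1,2) (2,4) (3,1) (4,7) (5,5) (6,3) (7,6)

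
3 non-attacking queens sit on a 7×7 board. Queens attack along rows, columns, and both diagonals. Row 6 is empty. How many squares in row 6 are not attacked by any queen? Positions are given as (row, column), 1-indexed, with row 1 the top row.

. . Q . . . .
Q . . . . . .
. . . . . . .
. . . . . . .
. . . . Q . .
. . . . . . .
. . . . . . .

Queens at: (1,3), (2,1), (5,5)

(1,3) attacks row 6 at column 3.
(2,1) attacks row 6 at column 1 and diagonals 5.
(5,5) attacks row 6 at column 5 and diagonals 4, 6.
Attacked columns: {1, 3, 4, 5, 6}. Safe: {2, 7}.

2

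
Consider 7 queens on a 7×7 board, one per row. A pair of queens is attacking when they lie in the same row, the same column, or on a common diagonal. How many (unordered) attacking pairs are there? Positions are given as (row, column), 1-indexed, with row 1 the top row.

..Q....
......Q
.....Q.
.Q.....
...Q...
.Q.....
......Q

Same column: (2,7)–(7,7) (column 7); (4,2)–(6,2) (column 2).
Same diagonal: (2,7)–(3,6) (|2−3| = |7−6| = 1); (2,7)–(5,4) (|2−5| = |7−4| = 3); (3,6)–(5,4) (|3−5| = |6−4| = 2).
Total attacking pairs: 5.

5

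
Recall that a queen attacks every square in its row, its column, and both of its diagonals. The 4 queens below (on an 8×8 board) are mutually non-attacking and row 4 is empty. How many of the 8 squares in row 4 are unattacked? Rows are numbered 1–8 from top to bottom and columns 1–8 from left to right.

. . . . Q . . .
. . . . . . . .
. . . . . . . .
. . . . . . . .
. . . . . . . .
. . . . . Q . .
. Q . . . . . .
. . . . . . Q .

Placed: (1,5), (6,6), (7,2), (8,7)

1

(1,5) attacks row 4 at column 5 and diagonals 2, 8.
(6,6) attacks row 4 at column 6 and diagonals 4, 8.
(7,2) attacks row 4 at column 2 and diagonals 5.
(8,7) attacks row 4 at column 7 and diagonals 3.
Attacked columns: {2, 3, 4, 5, 6, 7, 8}. Safe: {1}.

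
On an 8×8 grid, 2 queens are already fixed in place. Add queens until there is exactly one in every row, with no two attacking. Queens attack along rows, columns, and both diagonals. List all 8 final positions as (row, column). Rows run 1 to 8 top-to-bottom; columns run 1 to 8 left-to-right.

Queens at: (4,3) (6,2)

Row 1: attacked by (4,3)→{3,6}; (6,2)→{2,7}. Safe: 1, 4, 5, 8. Place at column 8.
Row 2: attacked by (1,8)→{7,8}; (4,3)→{1,3,5}; (6,2)→{2,6}. Safe: 4. Place at column 4.
Row 3: attacked by (1,8)→{6,8}; (2,4)→{3,4,5}; (4,3)→{2,3,4}; (6,2)→{2,5}. Safe: 1, 7. Place at column 1.
Row 5: attacked by (1,8)→{4,8}; (2,4)→{1,4,7}; (3,1)→{1,3}; (4,3)→{2,3,4}; (6,2)→{1,2,3}. Safe: 5, 6. Place at column 6.
Row 7: attacked by (1,8)→{2,8}; (2,4)→{4}; (3,1)→{1,5}; (4,3)→{3,6}; (5,6)→{4,6,8}; (6,2)→{1,2,3}. Safe: 7. Place at column 7.
Row 8: attacked by (1,8)→{1,8}; (2,4)→{4}; (3,1)→{1,6}; (4,3)→{3,7}; (5,6)→{3,6}; (6,2)→{2,4}; (7,7)→{6,7,8}. Safe: 5. Place at column 5.
Columns [8, 4, 1, 3, 6, 2, 7, 5], r−c [-7, -2, 2, 1, -1, 4, 0, 3], r+c [9, 6, 4, 7, 11, 8, 14, 13] are all distinct, so no two queens attack.

(1,8) (2,4) (3,1) (4,3) (5,6) (6,2) (7,7) (8,5)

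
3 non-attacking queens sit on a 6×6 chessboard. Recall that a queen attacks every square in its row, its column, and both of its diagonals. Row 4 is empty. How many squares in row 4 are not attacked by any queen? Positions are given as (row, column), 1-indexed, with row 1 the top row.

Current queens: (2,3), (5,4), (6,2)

1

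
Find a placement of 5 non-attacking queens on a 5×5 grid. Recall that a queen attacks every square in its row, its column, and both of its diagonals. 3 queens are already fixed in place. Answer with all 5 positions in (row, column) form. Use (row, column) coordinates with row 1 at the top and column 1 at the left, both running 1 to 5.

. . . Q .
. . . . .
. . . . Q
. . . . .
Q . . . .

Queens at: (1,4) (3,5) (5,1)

Row 2: attacked by (1,4)→{3,4,5}; (3,5)→{4,5}; (5,1)→{1,4}. Safe: 2. Place at column 2.
Row 4: attacked by (1,4)→{1,4}; (2,2)→{2,4}; (3,5)→{4,5}; (5,1)→{1,2}. Safe: 3. Place at column 3.
Columns [4, 2, 5, 3, 1], r−c [-3, 0, -2, 1, 4], r+c [5, 4, 8, 7, 6] are all distinct, so no two queens attack.

(1,4) (2,2) (3,5) (4,3) (5,1)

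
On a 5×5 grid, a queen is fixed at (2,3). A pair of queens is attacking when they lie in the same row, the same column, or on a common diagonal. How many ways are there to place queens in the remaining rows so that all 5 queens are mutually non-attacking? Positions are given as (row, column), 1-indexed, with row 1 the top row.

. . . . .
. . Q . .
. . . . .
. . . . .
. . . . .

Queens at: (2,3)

Branch on row 1: col 1 → 1; col 5 → 1.
Sum: 1 + 1 = 2.

2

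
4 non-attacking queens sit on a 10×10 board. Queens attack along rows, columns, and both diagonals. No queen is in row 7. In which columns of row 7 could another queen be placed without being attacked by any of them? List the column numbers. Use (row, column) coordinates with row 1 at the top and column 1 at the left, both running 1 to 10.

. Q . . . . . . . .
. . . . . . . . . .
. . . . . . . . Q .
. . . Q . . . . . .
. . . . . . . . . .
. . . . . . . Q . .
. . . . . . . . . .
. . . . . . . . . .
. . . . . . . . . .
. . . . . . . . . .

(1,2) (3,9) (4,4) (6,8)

columns 3, 6, 10

(1,2) attacks row 7 at column 2 and diagonals 8.
(3,9) attacks row 7 at column 9 and diagonals 5.
(4,4) attacks row 7 at column 4 and diagonals 1, 7.
(6,8) attacks row 7 at column 8 and diagonals 7, 9.
Attacked columns: {1, 2, 4, 5, 7, 8, 9}. Safe: {3, 6, 10}.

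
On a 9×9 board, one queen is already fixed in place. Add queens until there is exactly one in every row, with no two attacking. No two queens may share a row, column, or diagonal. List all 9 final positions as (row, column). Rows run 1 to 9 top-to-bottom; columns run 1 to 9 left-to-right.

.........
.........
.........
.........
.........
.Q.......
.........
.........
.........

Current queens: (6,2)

(1,6) (2,4) (3,1) (4,7) (5,9) (6,2) (7,8) (8,5) (9,3)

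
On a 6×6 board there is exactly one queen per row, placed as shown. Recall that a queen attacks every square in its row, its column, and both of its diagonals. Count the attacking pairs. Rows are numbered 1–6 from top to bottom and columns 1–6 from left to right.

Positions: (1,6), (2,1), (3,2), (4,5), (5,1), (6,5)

5

Same column: (2,1)–(5,1) (column 1); (4,5)–(6,5) (column 5).
Same diagonal: (2,1)–(3,2) (|2−3| = |1−2| = 1); (2,1)–(6,5) (|2−6| = |1−5| = 4); (3,2)–(6,5) (|3−6| = |2−5| = 3).
Total attacking pairs: 5.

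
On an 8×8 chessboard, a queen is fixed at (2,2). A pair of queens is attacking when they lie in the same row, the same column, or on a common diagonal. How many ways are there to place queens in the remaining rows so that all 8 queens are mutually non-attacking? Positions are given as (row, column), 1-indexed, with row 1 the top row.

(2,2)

Branch on row 1: col 4 → 6; col 5 → 4; col 6 → 2; col 7 → 2; col 8 → 2.
Sum: 6 + 4 + 2 + 2 + 2 = 16.

16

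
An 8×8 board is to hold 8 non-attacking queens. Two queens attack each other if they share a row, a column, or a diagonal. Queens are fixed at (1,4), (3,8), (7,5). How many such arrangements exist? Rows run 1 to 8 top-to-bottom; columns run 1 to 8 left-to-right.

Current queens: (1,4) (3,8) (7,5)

Branch on row 2: col 1 → 0; col 2 → 1; col 6 → 1.
Sum: 0 + 1 + 1 = 2.

2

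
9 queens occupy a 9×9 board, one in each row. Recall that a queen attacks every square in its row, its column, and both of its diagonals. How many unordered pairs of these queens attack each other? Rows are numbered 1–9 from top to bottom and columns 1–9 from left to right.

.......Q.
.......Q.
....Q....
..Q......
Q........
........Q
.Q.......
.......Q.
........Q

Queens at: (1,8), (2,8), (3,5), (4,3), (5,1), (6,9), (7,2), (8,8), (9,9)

Same column: (1,8)–(2,8) (column 8); (1,8)–(8,8) (column 8); (2,8)–(8,8) (column 8); (6,9)–(9,9) (column 9).
Same diagonal: (1,8)–(7,2) (|1−7| = |8−2| = 6); (8,8)–(9,9) (|8−9| = |8−9| = 1).
Total attacking pairs: 6.

6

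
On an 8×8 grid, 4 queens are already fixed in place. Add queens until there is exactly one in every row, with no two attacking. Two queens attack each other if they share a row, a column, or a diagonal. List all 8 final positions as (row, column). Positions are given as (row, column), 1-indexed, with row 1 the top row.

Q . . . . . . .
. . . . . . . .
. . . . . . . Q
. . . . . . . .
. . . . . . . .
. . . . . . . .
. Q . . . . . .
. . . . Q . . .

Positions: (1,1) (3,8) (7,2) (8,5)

(1,1) (2,6) (3,8) (4,3) (5,7) (6,4) (7,2) (8,5)

Row 2: attacked by (1,1)→{1,2}; (3,8)→{7,8}; (7,2)→{2,7}; (8,5)→{5}. Safe: 3, 4, 6. Place at column 6.
Row 4: attacked by (1,1)→{1,4}; (2,6)→{4,6,8}; (3,8)→{7,8}; (7,2)→{2,5}; (8,5)→{1,5}. Safe: 3. Place at column 3.
Row 5: attacked by (1,1)→{1,5}; (2,6)→{3,6}; (3,8)→{6,8}; (4,3)→{2,3,4}; (7,2)→{2,4}; (8,5)→{2,5,8}. Safe: 7. Place at column 7.
Row 6: attacked by (1,1)→{1,6}; (2,6)→{2,6}; (3,8)→{5,8}; (4,3)→{1,3,5}; (5,7)→{6,7,8}; (7,2)→{1,2,3}; (8,5)→{3,5,7}. Safe: 4. Place at column 4.
Columns [1, 6, 8, 3, 7, 4, 2, 5], r−c [0, -4, -5, 1, -2, 2, 5, 3], r+c [2, 8, 11, 7, 12, 10, 9, 13] are all distinct, so no two queens attack.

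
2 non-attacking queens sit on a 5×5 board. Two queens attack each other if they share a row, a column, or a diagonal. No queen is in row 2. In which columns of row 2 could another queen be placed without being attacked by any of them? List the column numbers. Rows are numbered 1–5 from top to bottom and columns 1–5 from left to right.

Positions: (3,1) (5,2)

(3,1) attacks row 2 at column 1 and diagonals 2.
(5,2) attacks row 2 at column 2 and diagonals 5.
Attacked columns: {1, 2, 5}. Safe: {3, 4}.

columns 3, 4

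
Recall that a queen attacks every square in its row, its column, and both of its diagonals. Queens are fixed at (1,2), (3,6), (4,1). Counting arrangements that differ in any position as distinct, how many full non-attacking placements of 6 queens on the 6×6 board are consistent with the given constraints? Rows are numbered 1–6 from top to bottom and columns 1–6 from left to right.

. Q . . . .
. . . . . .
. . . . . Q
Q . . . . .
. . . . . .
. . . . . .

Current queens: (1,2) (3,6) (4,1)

1

Branch on row 2: col 4 → 1.
Sum: 1 = 1.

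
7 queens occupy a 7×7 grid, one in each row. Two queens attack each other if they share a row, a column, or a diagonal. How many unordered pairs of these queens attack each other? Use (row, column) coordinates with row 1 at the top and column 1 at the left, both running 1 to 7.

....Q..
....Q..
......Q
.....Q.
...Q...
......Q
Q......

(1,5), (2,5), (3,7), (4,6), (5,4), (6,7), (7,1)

4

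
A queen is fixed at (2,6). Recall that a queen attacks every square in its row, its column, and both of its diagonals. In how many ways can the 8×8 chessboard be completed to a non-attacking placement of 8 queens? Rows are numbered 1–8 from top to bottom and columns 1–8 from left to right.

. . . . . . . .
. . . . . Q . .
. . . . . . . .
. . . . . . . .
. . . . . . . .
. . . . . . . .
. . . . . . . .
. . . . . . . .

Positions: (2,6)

14

Branch on row 1: col 1 → 1; col 2 → 2; col 3 → 8; col 4 → 3; col 8 → 0.
Sum: 1 + 2 + 8 + 3 + 0 = 14.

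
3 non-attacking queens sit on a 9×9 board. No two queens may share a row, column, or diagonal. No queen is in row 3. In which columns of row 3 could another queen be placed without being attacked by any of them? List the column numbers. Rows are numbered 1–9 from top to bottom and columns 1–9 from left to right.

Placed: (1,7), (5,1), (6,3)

columns 2, 4, 8

(1,7) attacks row 3 at column 7 and diagonals 5, 9.
(5,1) attacks row 3 at column 1 and diagonals 3.
(6,3) attacks row 3 at column 3 and diagonals 6.
Attacked columns: {1, 3, 5, 6, 7, 9}. Safe: {2, 4, 8}.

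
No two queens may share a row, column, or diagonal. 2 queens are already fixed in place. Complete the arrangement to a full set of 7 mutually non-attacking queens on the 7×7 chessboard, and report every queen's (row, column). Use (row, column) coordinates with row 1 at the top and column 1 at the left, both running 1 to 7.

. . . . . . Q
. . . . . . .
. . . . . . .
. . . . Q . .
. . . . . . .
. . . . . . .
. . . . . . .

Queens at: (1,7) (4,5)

(1,7) (2,4) (3,1) (4,5) (5,2) (6,6) (7,3)

Row 2: attacked by (1,7)→{6,7}; (4,5)→{3,5,7}. Safe: 1, 2, 4. Place at column 4.
Row 3: attacked by (1,7)→{5,7}; (2,4)→{3,4,5}; (4,5)→{4,5,6}. Safe: 1, 2. Place at column 1.
Row 5: attacked by (1,7)→{3,7}; (2,4)→{1,4,7}; (3,1)→{1,3}; (4,5)→{4,5,6}. Safe: 2. Place at column 2.
Row 6: attacked by (1,7)→{2,7}; (2,4)→{4}; (3,1)→{1,4}; (4,5)→{3,5,7}; (5,2)→{1,2,3}. Safe: 6. Place at column 6.
Row 7: attacked by (1,7)→{1,7}; (2,4)→{4}; (3,1)→{1,5}; (4,5)→{2,5}; (5,2)→{2,4}; (6,6)→{5,6,7}. Safe: 3. Place at column 3.
Columns [7, 4, 1, 5, 2, 6, 3], r−c [-6, -2, 2, -1, 3, 0, 4], r+c [8, 6, 4, 9, 7, 12, 10] are all distinct, so no two queens attack.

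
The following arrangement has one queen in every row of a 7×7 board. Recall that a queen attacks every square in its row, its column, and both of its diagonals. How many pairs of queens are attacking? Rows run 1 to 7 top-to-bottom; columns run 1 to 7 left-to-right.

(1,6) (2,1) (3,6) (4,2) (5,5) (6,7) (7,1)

Same column: (1,6)–(3,6) (column 6); (2,1)–(7,1) (column 1).
Total attacking pairs: 2.

2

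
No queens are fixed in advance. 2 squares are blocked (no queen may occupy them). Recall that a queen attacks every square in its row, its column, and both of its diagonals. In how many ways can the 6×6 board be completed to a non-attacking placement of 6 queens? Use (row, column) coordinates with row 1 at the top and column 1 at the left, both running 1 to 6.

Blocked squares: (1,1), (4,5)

3

Branch on row 1: col 2 → 1; col 3 → 0; col 4 → 1; col 5 → 1; col 6 → 0.
Sum: 1 + 0 + 1 + 1 + 0 = 3.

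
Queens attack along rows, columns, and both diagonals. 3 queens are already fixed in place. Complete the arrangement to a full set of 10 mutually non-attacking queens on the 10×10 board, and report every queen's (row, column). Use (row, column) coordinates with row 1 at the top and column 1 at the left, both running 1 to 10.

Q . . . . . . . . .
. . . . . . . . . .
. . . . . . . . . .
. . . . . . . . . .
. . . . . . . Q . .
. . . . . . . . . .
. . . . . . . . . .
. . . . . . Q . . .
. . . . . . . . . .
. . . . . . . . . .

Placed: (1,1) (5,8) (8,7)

(1,1) (2,9) (3,5) (4,10) (5,8) (6,4) (7,2) (8,7) (9,3) (10,6)

Row 2: attacked by (1,1)→{1,2}; (5,8)→{5,8}; (8,7)→{1,7}. Safe: 3, 4, 6, 9, 10. Place at column 9.
Row 3: attacked by (1,1)→{1,3}; (2,9)→{8,9,10}; (5,8)→{6,8,10}; (8,7)→{2,7}. Safe: 4, 5. Place at column 5.
Row 4: attacked by (1,1)→{1,4}; (2,9)→{7,9}; (3,5)→{4,5,6}; (5,8)→{7,8,9}; (8,7)→{3,7}. Safe: 2, 10. Place at column 10.
Row 6: attacked by (1,1)→{1,6}; (2,9)→{5,9}; (3,5)→{2,5,8}; (4,10)→{8,10}; (5,8)→{7,8,9}; (8,7)→{5,7,9}. Safe: 3, 4. Place at column 4.
Row 7: attacked by (1,1)→{1,7}; (2,9)→{4,9}; (3,5)→{1,5,9}; (4,10)→{7,10}; (5,8)→{6,8,10}; (6,4)→{3,4,5}; (8,7)→{6,7,8}. Safe: 2. Place at column 2.
Row 9: attacked by (1,1)→{1,9}; (2,9)→{2,9}; (3,5)→{5}; (4,10)→{5,10}; (5,8)→{4,8}; (6,4)→{1,4,7}; (7,2)→{2,4}; (8,7)→{6,7,8}. Safe: 3. Place at column 3.
Row 10: attacked by (1,1)→{1,10}; (2,9)→{1,9}; (3,5)→{5}; (4,10)→{4,10}; (5,8)→{3,8}; (6,4)→{4,8}; (7,2)→{2,5}; (8,7)→{5,7,9}; (9,3)→{2,3,4}. Safe: 6. Place at column 6.
Columns [1, 9, 5, 10, 8, 4, 2, 7, 3, 6], r−c [0, -7, -2, -6, -3, 2, 5, 1, 6, 4], r+c [2, 11, 8, 14, 13, 10, 9, 15, 12, 16] are all distinct, so no two queens attack.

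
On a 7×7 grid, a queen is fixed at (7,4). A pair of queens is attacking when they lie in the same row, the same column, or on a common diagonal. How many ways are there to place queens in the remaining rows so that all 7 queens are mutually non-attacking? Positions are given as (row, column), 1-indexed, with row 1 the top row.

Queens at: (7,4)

6

Branch on row 1: col 1 → 1; col 2 → 1; col 3 → 1; col 5 → 1; col 6 → 1; col 7 → 1.
Sum: 1 + 1 + 1 + 1 + 1 + 1 = 6.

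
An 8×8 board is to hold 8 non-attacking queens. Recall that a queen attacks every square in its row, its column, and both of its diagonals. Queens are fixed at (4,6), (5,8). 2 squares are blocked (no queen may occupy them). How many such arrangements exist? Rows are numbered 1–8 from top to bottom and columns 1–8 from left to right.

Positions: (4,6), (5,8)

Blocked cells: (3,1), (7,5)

3

Branch on row 1: col 1 → 0; col 2 → 1; col 5 → 2; col 7 → 0.
Sum: 0 + 1 + 2 + 0 = 3.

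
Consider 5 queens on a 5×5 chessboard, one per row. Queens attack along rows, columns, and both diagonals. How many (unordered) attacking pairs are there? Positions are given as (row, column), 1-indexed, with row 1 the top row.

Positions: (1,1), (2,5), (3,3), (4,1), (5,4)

Same column: (1,1)–(4,1) (column 1).
Same diagonal: (1,1)–(3,3) (|1−3| = |1−3| = 2).
Total attacking pairs: 2.

2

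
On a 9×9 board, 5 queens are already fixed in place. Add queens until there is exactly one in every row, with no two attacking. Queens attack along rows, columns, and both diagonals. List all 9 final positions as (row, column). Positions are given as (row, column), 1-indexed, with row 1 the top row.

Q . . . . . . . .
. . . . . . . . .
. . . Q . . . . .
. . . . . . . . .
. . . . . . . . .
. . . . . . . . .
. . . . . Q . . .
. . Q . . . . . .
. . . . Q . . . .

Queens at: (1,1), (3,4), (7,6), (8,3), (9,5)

(1,1) (2,8) (3,4) (4,2) (5,7) (6,9) (7,6) (8,3) (9,5)

Row 2: attacked by (1,1)→{1,2}; (3,4)→{3,4,5}; (7,6)→{1,6}; (8,3)→{3,9}; (9,5)→{5}. Safe: 7, 8. Place at column 8.
Row 4: attacked by (1,1)→{1,4}; (2,8)→{6,8}; (3,4)→{3,4,5}; (7,6)→{3,6,9}; (8,3)→{3,7}; (9,5)→{5}. Safe: 2. Place at column 2.
Row 5: attacked by (1,1)→{1,5}; (2,8)→{5,8}; (3,4)→{2,4,6}; (4,2)→{1,2,3}; (7,6)→{4,6,8}; (8,3)→{3,6}; (9,5)→{1,5,9}. Safe: 7. Place at column 7.
Row 6: attacked by (1,1)→{1,6}; (2,8)→{4,8}; (3,4)→{1,4,7}; (4,2)→{2,4}; (5,7)→{6,7,8}; (7,6)→{5,6,7}; (8,3)→{1,3,5}; (9,5)→{2,5,8}. Safe: 9. Place at column 9.
Columns [1, 8, 4, 2, 7, 9, 6, 3, 5], r−c [0, -6, -1, 2, -2, -3, 1, 5, 4], r+c [2, 10, 7, 6, 12, 15, 13, 11, 14] are all distinct, so no two queens attack.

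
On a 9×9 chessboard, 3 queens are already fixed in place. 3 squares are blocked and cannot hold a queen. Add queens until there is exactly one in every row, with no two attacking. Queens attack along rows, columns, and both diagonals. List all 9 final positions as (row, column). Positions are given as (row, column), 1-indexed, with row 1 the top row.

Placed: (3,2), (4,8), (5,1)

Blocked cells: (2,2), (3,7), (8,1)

Row 1: attacked by (3,2)→{2,4}; (4,8)→{5,8}; (5,1)→{1,5}. Safe: 3, 6, 7, 9. Place at column 3.
Row 2: attacked by (1,3)→{2,3,4}; (3,2)→{1,2,3}; (4,8)→{6,8}; (5,1)→{1,4}. Blocked: 2. Safe: 5, 7, 9. Place at column 5.
Row 6: attacked by (1,3)→{3,8}; (2,5)→{1,5,9}; (3,2)→{2,5}; (4,8)→{6,8}; (5,1)→{1,2}. Safe: 4, 7. Place at column 4.
Row 7: attacked by (1,3)→{3,9}; (2,5)→{5}; (3,2)→{2,6}; (4,8)→{5,8}; (5,1)→{1,3}; (6,4)→{3,4,5}. Safe: 7. Place at column 7.
Row 8: attacked by (1,3)→{3}; (2,5)→{5}; (3,2)→{2,7}; (4,8)→{4,8}; (5,1)→{1,4}; (6,4)→{2,4,6}; (7,7)→{6,7,8}. Blocked: 1. Safe: 9. Place at column 9.
Row 9: attacked by (1,3)→{3}; (2,5)→{5}; (3,2)→{2,8}; (4,8)→{3,8}; (5,1)→{1,5}; (6,4)→{1,4,7}; (7,7)→{5,7,9}; (8,9)→{8,9}. Safe: 6. Place at column 6.
Columns [3, 5, 2, 8, 1, 4, 7, 9, 6], r−c [-2, -3, 1, -4, 4, 2, 0, -1, 3], r+c [4, 7, 5, 12, 6, 10, 14, 17, 15] are all distinct, so no two queens attack.

(1,3) (2,5) (3,2) (4,8) (5,1) (6,4) (7,7) (8,9) (9,6)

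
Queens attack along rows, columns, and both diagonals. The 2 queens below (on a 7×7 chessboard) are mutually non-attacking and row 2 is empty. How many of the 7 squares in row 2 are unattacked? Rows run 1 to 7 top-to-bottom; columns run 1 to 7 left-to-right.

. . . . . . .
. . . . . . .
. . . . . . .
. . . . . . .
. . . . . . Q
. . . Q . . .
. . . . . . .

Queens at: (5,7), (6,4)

(5,7) attacks row 2 at column 7 and diagonals 4.
(6,4) attacks row 2 at column 4.
Attacked columns: {4, 7}. Safe: {1, 2, 3, 5, 6}.

5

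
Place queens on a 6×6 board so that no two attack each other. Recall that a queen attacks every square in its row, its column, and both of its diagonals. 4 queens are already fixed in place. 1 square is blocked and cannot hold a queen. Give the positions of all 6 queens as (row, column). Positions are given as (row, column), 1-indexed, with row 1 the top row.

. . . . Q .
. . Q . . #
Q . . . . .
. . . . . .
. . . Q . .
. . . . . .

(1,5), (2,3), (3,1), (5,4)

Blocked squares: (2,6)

Row 4: attacked by (1,5)→{2,5}; (2,3)→{1,3,5}; (3,1)→{1,2}; (5,4)→{3,4,5}. Safe: 6. Place at column 6.
Row 6: attacked by (1,5)→{5}; (2,3)→{3}; (3,1)→{1,4}; (4,6)→{4,6}; (5,4)→{3,4,5}. Safe: 2. Place at column 2.
Columns [5, 3, 1, 6, 4, 2], r−c [-4, -1, 2, -2, 1, 4], r+c [6, 5, 4, 10, 9, 8] are all distinct, so no two queens attack.

(1,5) (2,3) (3,1) (4,6) (5,4) (6,2)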